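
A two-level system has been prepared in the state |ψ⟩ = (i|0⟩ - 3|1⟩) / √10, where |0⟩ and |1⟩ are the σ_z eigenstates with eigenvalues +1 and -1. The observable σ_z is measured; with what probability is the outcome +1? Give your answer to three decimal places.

The +1 outcome corresponds to |0⟩. Its amplitude in |ψ⟩ is i/√10.
P = |i|² / 10 = 1/10.

0.100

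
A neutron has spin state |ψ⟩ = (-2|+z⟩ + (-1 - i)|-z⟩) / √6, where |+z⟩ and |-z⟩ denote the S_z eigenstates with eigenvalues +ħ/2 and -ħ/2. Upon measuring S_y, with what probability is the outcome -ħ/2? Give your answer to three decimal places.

|-y⟩ = (|+z⟩ - i|-z⟩)/√2, so ⟨-y|ψ⟩ = (-1 - i) / (√2·√6).
P = |-1 - i|² / 12 = 2/12.

0.167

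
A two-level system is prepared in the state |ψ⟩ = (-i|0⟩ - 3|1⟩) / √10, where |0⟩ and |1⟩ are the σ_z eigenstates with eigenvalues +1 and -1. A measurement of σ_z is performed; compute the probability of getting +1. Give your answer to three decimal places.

0.100

The +1 outcome corresponds to |0⟩. Its amplitude in |ψ⟩ is -i/√10.
P = |-i|² / 10 = 1/10.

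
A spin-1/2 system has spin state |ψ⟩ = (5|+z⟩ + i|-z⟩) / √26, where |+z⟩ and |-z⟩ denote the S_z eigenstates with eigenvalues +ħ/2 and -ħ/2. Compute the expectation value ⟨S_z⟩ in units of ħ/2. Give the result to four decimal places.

⟨σ_z⟩ = |a|² - |b|² divided by |a|²+|b|², with a, b the |+z⟩, |-z⟩ amplitudes.
= (25 - 1)/26 = 24/26.
⟨S_z⟩ = (ħ/2)·⟨σ_z⟩.

0.9231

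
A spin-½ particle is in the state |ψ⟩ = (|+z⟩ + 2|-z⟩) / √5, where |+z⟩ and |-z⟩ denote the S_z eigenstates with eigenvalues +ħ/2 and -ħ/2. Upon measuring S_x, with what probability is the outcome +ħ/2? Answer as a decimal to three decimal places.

|+x⟩ = (|+z⟩ + |-z⟩)/√2, so ⟨+x|ψ⟩ = (3) / (√2·√5).
P = |3|² / 10 = 9/10.

0.900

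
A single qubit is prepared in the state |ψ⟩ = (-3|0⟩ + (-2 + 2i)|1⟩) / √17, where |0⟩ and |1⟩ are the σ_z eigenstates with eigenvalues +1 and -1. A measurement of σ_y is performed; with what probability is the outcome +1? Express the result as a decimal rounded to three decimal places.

0.147

|+y⟩ = (|0⟩ + i|1⟩)/√2, so ⟨+y|ψ⟩ = (-1 + 2i) / (√2·√17).
P = |-1 + 2i|² / 34 = 5/34.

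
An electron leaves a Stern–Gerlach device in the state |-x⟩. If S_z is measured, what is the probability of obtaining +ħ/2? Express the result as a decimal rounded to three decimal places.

In the S_z basis, |-x⟩ = (|+z⟩ - |-z⟩)/√2 and |+z⟩ = |+z⟩.
|⟨+z|-x⟩|² = 1/2.

0.500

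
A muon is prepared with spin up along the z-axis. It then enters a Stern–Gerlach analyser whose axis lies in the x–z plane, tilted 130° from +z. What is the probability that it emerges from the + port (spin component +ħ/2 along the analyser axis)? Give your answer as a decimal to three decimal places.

0.179

For spin-½, the probability of finding spin-up along an axis at angle θ to the initial spin direction is cos²(θ/2); spin-down is sin²(θ/2).
θ = 130°, so P = cos²(65°) ≈ 0.179.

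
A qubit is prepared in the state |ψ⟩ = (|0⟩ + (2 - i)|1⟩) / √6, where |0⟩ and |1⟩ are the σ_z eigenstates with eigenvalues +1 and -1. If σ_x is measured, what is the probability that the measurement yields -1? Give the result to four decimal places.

|-x⟩ = (|0⟩ - |1⟩)/√2, so ⟨-x|ψ⟩ = (-1 + i) / (√2·√6).
P = |-1 + i|² / 12 = 2/12.

0.1667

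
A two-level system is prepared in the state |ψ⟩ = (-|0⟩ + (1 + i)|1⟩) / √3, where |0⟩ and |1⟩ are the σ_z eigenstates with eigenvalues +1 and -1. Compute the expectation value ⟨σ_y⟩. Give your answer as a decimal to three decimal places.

-0.667

⟨σ_y⟩ = 2 Im(a* b)/(|a|²+|b|²) with a = -1, b = (1 + i).
a* b = (-1 - i), so ⟨σ_y⟩ = -2/3.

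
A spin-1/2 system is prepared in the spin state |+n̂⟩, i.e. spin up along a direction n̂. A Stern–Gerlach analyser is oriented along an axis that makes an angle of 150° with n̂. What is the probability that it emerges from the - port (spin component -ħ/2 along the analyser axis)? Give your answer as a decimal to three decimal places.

0.933

For spin-½, the probability of finding spin-up along an axis at angle θ to the initial spin direction is cos²(θ/2); spin-down is sin²(θ/2).
θ = 150°, so P = sin²(75°) ≈ 0.933.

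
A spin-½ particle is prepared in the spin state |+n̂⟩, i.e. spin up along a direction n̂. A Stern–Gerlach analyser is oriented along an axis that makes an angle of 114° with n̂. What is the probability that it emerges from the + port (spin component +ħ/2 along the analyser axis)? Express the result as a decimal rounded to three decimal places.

For spin-½, the probability of finding spin-up along an axis at angle θ to the initial spin direction is cos²(θ/2); spin-down is sin²(θ/2).
θ = 114°, so P = cos²(57°) ≈ 0.297.

0.297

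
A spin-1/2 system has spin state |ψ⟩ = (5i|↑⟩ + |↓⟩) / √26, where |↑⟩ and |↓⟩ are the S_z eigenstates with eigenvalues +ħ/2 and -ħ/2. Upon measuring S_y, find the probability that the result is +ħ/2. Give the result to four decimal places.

0.3077

|+y⟩ = (|↑⟩ + i|↓⟩)/√2, so ⟨+y|ψ⟩ = (4i) / (√2·√26).
P = |4i|² / 52 = 16/52.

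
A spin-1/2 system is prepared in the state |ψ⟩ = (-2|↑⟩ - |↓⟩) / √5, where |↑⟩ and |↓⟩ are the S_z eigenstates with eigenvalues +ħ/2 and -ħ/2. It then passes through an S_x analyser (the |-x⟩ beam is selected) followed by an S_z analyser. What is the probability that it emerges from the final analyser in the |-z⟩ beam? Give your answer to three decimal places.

0.050

First analyser (S_x): P(|-x⟩) = |⟨-x|ψ⟩|² = 1/10.
After stage 1 the state is |-x⟩; P(|-z⟩) = |⟨-z|-x⟩|² = 1/2.
Joint probability = 1/10 × 1/2 = 0.050.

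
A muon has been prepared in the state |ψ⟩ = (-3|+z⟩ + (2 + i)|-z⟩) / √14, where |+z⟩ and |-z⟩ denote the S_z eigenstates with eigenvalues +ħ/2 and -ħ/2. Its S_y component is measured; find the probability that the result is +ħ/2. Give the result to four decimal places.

0.2857

|+y⟩ = (|+z⟩ + i|-z⟩)/√2, so ⟨+y|ψ⟩ = (-2 - 2i) / (√2·√14).
P = |-2 - 2i|² / 28 = 8/28.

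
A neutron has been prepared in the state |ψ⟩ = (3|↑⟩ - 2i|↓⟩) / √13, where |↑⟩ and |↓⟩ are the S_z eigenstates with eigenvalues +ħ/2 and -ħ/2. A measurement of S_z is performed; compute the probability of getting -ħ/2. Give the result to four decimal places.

0.3077

The -ħ/2 outcome corresponds to |↓⟩. Its amplitude in |ψ⟩ is -2i/√13.
P = |-2i|² / 13 = 4/13.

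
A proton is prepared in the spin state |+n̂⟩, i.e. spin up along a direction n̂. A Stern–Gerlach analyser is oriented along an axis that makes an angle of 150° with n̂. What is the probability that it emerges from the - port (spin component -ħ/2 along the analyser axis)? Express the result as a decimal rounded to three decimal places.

0.933

For spin-½, the probability of finding spin-up along an axis at angle θ to the initial spin direction is cos²(θ/2); spin-down is sin²(θ/2).
θ = 150°, so P = sin²(75°) ≈ 0.933.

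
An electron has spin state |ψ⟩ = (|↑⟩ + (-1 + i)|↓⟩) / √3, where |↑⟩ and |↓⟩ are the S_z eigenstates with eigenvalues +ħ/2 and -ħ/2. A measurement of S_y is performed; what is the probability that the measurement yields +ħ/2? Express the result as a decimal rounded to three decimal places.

|+y⟩ = (|↑⟩ + i|↓⟩)/√2, so ⟨+y|ψ⟩ = (2 + i) / (√2·√3).
P = |2 + i|² / 6 = 5/6.

0.833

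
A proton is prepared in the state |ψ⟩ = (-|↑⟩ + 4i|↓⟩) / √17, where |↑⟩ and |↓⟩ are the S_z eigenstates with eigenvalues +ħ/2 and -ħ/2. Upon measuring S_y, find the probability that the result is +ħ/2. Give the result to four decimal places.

0.2647

|+y⟩ = (|↑⟩ + i|↓⟩)/√2, so ⟨+y|ψ⟩ = (3) / (√2·√17).
P = |3|² / 34 = 9/34.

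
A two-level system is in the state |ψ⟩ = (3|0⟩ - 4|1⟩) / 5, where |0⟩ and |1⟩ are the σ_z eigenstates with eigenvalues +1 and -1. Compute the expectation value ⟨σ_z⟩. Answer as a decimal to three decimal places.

-0.280

⟨σ_z⟩ = |a|² - |b|² divided by |a|²+|b|², with a, b the |0⟩, |1⟩ amplitudes.
= (9 - 16)/25 = -7/25.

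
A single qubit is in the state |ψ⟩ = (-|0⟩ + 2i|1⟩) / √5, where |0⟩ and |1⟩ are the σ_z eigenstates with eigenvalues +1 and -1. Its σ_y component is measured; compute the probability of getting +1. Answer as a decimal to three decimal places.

|+y⟩ = (|0⟩ + i|1⟩)/√2, so ⟨+y|ψ⟩ = (1) / (√2·√5).
P = |1|² / 10 = 1/10.

0.100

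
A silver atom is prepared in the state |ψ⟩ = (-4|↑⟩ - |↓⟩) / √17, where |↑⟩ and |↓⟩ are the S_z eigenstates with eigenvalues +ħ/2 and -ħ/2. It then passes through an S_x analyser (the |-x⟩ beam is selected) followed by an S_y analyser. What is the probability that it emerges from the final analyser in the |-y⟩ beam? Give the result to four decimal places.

First analyser (S_x): P(|-x⟩) = |⟨-x|ψ⟩|² = 9/34.
After stage 1 the state is |-x⟩; P(|-y⟩) = |⟨-y|-x⟩|² = 1/2.
Joint probability = 9/34 × 1/2 = 0.1324.

0.1324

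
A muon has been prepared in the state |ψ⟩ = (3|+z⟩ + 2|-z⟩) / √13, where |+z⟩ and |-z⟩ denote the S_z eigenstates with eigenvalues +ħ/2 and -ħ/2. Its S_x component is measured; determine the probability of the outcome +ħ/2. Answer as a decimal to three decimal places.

0.962

|+x⟩ = (|+z⟩ + |-z⟩)/√2, so ⟨+x|ψ⟩ = (5) / (√2·√13).
P = |5|² / 26 = 25/26.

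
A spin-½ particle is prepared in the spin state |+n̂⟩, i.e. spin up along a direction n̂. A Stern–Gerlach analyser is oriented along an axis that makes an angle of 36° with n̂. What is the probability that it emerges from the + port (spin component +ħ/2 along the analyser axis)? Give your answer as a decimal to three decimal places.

For spin-½, the probability of finding spin-up along an axis at angle θ to the initial spin direction is cos²(θ/2); spin-down is sin²(θ/2).
θ = 36°, so P = cos²(18°) ≈ 0.905.

0.905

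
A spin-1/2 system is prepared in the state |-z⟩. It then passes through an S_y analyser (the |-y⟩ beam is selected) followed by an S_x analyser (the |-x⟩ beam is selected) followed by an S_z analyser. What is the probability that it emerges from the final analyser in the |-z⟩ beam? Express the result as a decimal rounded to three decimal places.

0.125

First analyser (S_y): from |-z⟩, P(|-y⟩) = 1/2.
After stage 1 the state is |-y⟩; P(|-x⟩) = |⟨-x|-y⟩|² = 1/2.
After stage 2 the state is |-x⟩; P(|-z⟩) = |⟨-z|-x⟩|² = 1/2.
Joint probability = 1/2 × 1/2 × 1/2 = 0.125.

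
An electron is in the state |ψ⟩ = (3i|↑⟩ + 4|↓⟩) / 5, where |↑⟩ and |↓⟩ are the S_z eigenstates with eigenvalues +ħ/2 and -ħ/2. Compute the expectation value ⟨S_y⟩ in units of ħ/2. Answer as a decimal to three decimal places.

-0.960

⟨σ_y⟩ = 2 Im(a* b)/(|a|²+|b|²) with a = 3i, b = 4.
a* b = -12i, so ⟨σ_y⟩ = -24/25.
⟨S_y⟩ = (ħ/2)·⟨σ_y⟩.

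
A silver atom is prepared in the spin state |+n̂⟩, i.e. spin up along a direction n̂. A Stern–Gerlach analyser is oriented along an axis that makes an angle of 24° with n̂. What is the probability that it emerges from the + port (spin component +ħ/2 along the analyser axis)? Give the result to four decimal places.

0.9568

For spin-½, the probability of finding spin-up along an axis at angle θ to the initial spin direction is cos²(θ/2); spin-down is sin²(θ/2).
θ = 24°, so P = cos²(12°) ≈ 0.9568.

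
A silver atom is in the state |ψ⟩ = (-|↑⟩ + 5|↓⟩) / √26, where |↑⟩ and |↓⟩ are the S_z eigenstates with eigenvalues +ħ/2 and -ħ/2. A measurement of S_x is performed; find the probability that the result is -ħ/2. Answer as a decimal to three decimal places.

|-x⟩ = (|↑⟩ - |↓⟩)/√2, so ⟨-x|ψ⟩ = (-6) / (√2·√26).
P = |-6|² / 52 = 36/52.

0.692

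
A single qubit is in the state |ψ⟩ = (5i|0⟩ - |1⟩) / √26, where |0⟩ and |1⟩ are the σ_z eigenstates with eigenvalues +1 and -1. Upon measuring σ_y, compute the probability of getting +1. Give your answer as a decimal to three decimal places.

|+y⟩ = (|0⟩ + i|1⟩)/√2, so ⟨+y|ψ⟩ = (6i) / (√2·√26).
P = |6i|² / 52 = 36/52.

0.692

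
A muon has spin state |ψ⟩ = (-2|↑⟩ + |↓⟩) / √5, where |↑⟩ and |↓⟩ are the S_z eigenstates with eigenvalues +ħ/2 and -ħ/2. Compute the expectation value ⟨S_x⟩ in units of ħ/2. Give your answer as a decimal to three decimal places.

⟨σ_x⟩ = 2 Re(a* b)/(|a|²+|b|²) with a = -2, b = 1.
a* b = -2, so ⟨σ_x⟩ = -4/5.
⟨S_x⟩ = (ħ/2)·⟨σ_x⟩.

-0.800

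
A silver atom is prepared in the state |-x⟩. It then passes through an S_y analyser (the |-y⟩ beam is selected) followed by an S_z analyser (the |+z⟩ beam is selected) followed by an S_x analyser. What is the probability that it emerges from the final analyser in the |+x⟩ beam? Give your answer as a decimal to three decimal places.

First analyser (S_y): from |-x⟩, P(|-y⟩) = 1/2.
After stage 1 the state is |-y⟩; P(|+z⟩) = |⟨+z|-y⟩|² = 1/2.
After stage 2 the state is |+z⟩; P(|+x⟩) = |⟨+x|+z⟩|² = 1/2.
Joint probability = 1/2 × 1/2 × 1/2 = 0.125.

0.125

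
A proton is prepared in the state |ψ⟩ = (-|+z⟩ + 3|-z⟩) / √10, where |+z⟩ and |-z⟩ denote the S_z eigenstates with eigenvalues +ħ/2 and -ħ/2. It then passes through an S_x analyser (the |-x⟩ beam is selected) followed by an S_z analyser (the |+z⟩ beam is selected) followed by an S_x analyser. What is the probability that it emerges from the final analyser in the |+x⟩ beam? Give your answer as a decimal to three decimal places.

0.200

First analyser (S_x): P(|-x⟩) = |⟨-x|ψ⟩|² = 16/20.
After stage 1 the state is |-x⟩; P(|+z⟩) = |⟨+z|-x⟩|² = 1/2.
After stage 2 the state is |+z⟩; P(|+x⟩) = |⟨+x|+z⟩|² = 1/2.
Joint probability = 16/20 × 1/2 × 1/2 = 0.200.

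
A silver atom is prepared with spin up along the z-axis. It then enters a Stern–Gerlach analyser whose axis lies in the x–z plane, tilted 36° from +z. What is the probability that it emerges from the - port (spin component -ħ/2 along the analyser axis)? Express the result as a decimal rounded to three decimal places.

For spin-½, the probability of finding spin-up along an axis at angle θ to the initial spin direction is cos²(θ/2); spin-down is sin²(θ/2).
θ = 36°, so P = sin²(18°) ≈ 0.095.

0.095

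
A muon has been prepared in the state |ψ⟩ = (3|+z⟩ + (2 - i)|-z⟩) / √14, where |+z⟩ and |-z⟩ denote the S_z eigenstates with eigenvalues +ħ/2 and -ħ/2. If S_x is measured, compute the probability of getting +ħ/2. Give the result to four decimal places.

0.9286

|+x⟩ = (|+z⟩ + |-z⟩)/√2, so ⟨+x|ψ⟩ = (5 - i) / (√2·√14).
P = |5 - i|² / 28 = 26/28.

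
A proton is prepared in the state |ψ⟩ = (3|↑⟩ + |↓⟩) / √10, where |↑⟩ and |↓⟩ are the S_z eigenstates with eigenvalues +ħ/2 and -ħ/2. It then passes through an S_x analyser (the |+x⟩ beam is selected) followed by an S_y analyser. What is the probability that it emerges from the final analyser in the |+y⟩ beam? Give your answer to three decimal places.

0.400

First analyser (S_x): P(|+x⟩) = |⟨+x|ψ⟩|² = 16/20.
After stage 1 the state is |+x⟩; P(|+y⟩) = |⟨+y|+x⟩|² = 1/2.
Joint probability = 16/20 × 1/2 = 0.400.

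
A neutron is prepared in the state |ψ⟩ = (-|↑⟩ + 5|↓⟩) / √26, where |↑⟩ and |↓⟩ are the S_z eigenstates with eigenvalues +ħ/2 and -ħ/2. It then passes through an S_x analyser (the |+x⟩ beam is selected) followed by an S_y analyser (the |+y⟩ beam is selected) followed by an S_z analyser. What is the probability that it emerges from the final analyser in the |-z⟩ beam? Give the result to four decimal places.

0.0769

First analyser (S_x): P(|+x⟩) = |⟨+x|ψ⟩|² = 16/52.
After stage 1 the state is |+x⟩; P(|+y⟩) = |⟨+y|+x⟩|² = 1/2.
After stage 2 the state is |+y⟩; P(|-z⟩) = |⟨-z|+y⟩|² = 1/2.
Joint probability = 16/52 × 1/2 × 1/2 = 0.0769.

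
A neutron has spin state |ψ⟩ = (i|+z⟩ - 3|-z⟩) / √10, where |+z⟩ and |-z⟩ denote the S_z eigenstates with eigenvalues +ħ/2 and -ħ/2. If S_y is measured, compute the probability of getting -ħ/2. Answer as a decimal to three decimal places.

|-y⟩ = (|+z⟩ - i|-z⟩)/√2, so ⟨-y|ψ⟩ = (-2i) / (√2·√10).
P = |-2i|² / 20 = 4/20.

0.200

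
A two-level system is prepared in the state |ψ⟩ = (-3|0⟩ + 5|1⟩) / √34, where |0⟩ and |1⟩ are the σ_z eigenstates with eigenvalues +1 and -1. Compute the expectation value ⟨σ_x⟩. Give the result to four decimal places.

-0.8824

⟨σ_x⟩ = 2 Re(a* b)/(|a|²+|b|²) with a = -3, b = 5.
a* b = -15, so ⟨σ_x⟩ = -30/34.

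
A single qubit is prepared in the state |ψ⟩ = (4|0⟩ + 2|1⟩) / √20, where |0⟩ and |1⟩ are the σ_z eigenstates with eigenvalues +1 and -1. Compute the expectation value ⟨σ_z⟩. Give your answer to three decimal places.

⟨σ_z⟩ = |a|² - |b|² divided by |a|²+|b|², with a, b the |0⟩, |1⟩ amplitudes.
= (16 - 4)/20 = 12/20.

0.600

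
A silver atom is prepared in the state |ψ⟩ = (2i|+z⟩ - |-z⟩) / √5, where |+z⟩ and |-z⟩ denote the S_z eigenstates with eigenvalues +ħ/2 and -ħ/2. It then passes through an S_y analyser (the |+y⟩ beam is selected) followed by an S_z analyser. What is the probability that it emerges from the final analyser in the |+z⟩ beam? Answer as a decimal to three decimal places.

First analyser (S_y): P(|+y⟩) = |⟨+y|ψ⟩|² = 9/10.
After stage 1 the state is |+y⟩; P(|+z⟩) = |⟨+z|+y⟩|² = 1/2.
Joint probability = 9/10 × 1/2 = 0.450.

0.450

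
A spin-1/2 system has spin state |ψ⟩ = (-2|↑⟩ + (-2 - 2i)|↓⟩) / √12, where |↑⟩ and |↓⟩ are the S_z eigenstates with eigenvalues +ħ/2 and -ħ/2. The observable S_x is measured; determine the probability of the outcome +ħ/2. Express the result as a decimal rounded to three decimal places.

|+x⟩ = (|↑⟩ + |↓⟩)/√2, so ⟨+x|ψ⟩ = (-4 - 2i) / (√2·√12).
P = |-4 - 2i|² / 24 = 20/24.

0.833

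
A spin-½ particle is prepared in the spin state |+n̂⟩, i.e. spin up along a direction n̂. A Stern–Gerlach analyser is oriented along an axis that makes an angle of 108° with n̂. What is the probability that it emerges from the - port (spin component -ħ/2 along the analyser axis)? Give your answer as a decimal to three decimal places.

0.655

For spin-½, the probability of finding spin-up along an axis at angle θ to the initial spin direction is cos²(θ/2); spin-down is sin²(θ/2).
θ = 108°, so P = sin²(54°) ≈ 0.655.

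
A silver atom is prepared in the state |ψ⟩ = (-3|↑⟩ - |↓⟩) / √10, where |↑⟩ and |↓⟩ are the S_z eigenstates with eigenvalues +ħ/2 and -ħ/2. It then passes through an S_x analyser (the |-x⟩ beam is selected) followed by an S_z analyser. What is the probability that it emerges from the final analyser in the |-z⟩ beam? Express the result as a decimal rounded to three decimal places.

0.100

First analyser (S_x): P(|-x⟩) = |⟨-x|ψ⟩|² = 4/20.
After stage 1 the state is |-x⟩; P(|-z⟩) = |⟨-z|-x⟩|² = 1/2.
Joint probability = 4/20 × 1/2 = 0.100.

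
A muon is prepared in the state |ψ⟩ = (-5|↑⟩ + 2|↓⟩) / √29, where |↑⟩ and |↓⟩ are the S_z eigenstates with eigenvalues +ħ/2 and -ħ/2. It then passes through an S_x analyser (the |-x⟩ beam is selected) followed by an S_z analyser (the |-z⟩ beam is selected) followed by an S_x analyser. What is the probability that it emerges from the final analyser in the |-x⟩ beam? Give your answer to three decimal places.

First analyser (S_x): P(|-x⟩) = |⟨-x|ψ⟩|² = 49/58.
After stage 1 the state is |-x⟩; P(|-z⟩) = |⟨-z|-x⟩|² = 1/2.
After stage 2 the state is |-z⟩; P(|-x⟩) = |⟨-x|-z⟩|² = 1/2.
Joint probability = 49/58 × 1/2 × 1/2 = 0.211.

0.211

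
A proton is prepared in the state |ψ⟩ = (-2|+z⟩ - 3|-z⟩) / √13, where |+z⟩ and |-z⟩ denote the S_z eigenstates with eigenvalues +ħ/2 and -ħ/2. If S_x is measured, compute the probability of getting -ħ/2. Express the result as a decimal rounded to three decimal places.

0.038

|-x⟩ = (|+z⟩ - |-z⟩)/√2, so ⟨-x|ψ⟩ = (1) / (√2·√13).
P = |1|² / 26 = 1/26.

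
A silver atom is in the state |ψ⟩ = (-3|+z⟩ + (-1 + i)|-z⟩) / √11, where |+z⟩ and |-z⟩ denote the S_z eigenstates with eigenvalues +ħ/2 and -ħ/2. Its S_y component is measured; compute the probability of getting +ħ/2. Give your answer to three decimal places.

|+y⟩ = (|+z⟩ + i|-z⟩)/√2, so ⟨+y|ψ⟩ = (-2 + i) / (√2·√11).
P = |-2 + i|² / 22 = 5/22.

0.227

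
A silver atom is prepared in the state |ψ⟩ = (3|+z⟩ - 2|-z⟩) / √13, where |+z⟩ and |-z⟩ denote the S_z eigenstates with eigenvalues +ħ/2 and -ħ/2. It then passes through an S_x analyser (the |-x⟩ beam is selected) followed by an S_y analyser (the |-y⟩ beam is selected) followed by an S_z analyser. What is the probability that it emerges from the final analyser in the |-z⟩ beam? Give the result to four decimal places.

0.2404

First analyser (S_x): P(|-x⟩) = |⟨-x|ψ⟩|² = 25/26.
After stage 1 the state is |-x⟩; P(|-y⟩) = |⟨-y|-x⟩|² = 1/2.
After stage 2 the state is |-y⟩; P(|-z⟩) = |⟨-z|-y⟩|² = 1/2.
Joint probability = 25/26 × 1/2 × 1/2 = 0.2404.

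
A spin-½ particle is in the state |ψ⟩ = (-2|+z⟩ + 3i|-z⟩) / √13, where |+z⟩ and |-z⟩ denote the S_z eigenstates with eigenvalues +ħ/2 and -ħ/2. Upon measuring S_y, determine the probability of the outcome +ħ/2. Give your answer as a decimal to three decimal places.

|+y⟩ = (|+z⟩ + i|-z⟩)/√2, so ⟨+y|ψ⟩ = (1) / (√2·√13).
P = |1|² / 26 = 1/26.

0.038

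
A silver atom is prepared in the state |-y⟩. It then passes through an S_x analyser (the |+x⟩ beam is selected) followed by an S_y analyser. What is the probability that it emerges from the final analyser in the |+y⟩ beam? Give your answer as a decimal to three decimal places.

0.250

First analyser (S_x): from |-y⟩, P(|+x⟩) = 1/2.
After stage 1 the state is |+x⟩; P(|+y⟩) = |⟨+y|+x⟩|² = 1/2.
Joint probability = 1/2 × 1/2 = 0.250.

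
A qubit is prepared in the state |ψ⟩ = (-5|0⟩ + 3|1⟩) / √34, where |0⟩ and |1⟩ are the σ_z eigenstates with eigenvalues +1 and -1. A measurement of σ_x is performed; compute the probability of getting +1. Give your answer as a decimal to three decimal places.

0.059

|+x⟩ = (|0⟩ + |1⟩)/√2, so ⟨+x|ψ⟩ = (-2) / (√2·√34).
P = |-2|² / 68 = 4/68.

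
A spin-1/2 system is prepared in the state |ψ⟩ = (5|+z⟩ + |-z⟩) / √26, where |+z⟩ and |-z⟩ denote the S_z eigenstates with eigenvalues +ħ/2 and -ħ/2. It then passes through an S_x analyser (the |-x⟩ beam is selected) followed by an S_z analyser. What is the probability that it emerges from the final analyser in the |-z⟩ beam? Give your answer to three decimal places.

First analyser (S_x): P(|-x⟩) = |⟨-x|ψ⟩|² = 16/52.
After stage 1 the state is |-x⟩; P(|-z⟩) = |⟨-z|-x⟩|² = 1/2.
Joint probability = 16/52 × 1/2 = 0.154.

0.154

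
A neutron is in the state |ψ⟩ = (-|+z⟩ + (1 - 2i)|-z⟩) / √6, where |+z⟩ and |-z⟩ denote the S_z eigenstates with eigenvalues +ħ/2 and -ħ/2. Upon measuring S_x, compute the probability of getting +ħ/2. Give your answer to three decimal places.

0.333

|+x⟩ = (|+z⟩ + |-z⟩)/√2, so ⟨+x|ψ⟩ = (-2i) / (√2·√6).
P = |-2i|² / 12 = 4/12.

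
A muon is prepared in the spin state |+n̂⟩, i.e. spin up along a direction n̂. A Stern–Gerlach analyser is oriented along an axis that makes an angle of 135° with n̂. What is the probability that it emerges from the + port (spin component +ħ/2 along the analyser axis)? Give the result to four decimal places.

For spin-½, the probability of finding spin-up along an axis at angle θ to the initial spin direction is cos²(θ/2); spin-down is sin²(θ/2).
θ = 135°, so P = cos²(67.5°) ≈ 0.1464.

0.1464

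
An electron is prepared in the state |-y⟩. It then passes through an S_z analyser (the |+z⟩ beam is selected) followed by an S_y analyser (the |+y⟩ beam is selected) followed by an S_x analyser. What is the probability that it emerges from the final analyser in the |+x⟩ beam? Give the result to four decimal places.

0.1250

First analyser (S_z): from |-y⟩, P(|+z⟩) = 1/2.
After stage 1 the state is |+z⟩; P(|+y⟩) = |⟨+y|+z⟩|² = 1/2.
After stage 2 the state is |+y⟩; P(|+x⟩) = |⟨+x|+y⟩|² = 1/2.
Joint probability = 1/2 × 1/2 × 1/2 = 0.1250.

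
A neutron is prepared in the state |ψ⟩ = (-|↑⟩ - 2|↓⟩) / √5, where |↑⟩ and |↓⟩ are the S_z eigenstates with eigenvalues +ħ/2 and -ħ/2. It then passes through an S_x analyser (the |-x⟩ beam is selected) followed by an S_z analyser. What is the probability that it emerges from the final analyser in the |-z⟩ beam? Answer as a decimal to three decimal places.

First analyser (S_x): P(|-x⟩) = |⟨-x|ψ⟩|² = 1/10.
After stage 1 the state is |-x⟩; P(|-z⟩) = |⟨-z|-x⟩|² = 1/2.
Joint probability = 1/10 × 1/2 = 0.050.

0.050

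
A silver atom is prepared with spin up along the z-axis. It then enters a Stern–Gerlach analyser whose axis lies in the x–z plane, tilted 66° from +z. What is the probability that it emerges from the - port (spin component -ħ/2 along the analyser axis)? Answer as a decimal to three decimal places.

0.297

For spin-½, the probability of finding spin-up along an axis at angle θ to the initial spin direction is cos²(θ/2); spin-down is sin²(θ/2).
θ = 66°, so P = sin²(33°) ≈ 0.297.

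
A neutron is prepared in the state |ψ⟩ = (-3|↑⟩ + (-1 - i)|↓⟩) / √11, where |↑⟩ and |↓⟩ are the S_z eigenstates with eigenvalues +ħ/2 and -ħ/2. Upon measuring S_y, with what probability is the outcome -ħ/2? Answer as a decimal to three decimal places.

|-y⟩ = (|↑⟩ - i|↓⟩)/√2, so ⟨-y|ψ⟩ = (-2 - i) / (√2·√11).
P = |-2 - i|² / 22 = 5/22.

0.227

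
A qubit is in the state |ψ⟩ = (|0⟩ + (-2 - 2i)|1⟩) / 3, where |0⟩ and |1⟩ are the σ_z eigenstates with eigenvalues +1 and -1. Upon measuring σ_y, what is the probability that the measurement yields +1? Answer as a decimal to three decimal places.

0.278

|+y⟩ = (|0⟩ + i|1⟩)/√2, so ⟨+y|ψ⟩ = (-1 + 2i) / (√2·3).
P = |-1 + 2i|² / 18 = 5/18.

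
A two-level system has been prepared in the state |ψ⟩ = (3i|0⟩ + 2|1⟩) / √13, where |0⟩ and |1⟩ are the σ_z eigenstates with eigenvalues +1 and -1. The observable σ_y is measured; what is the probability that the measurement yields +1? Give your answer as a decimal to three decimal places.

0.038

|+y⟩ = (|0⟩ + i|1⟩)/√2, so ⟨+y|ψ⟩ = (i) / (√2·√13).
P = |i|² / 26 = 1/26.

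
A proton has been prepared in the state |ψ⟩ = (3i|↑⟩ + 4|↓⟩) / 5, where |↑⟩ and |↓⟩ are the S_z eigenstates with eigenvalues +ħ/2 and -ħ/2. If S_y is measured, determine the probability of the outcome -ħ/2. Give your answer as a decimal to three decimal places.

|-y⟩ = (|↑⟩ - i|↓⟩)/√2, so ⟨-y|ψ⟩ = (7i) / (√2·5).
P = |7i|² / 50 = 49/50.

0.980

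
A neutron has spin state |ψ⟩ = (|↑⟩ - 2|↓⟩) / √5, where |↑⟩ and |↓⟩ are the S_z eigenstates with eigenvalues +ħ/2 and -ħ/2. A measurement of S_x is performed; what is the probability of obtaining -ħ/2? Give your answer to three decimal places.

|-x⟩ = (|↑⟩ - |↓⟩)/√2, so ⟨-x|ψ⟩ = (3) / (√2·√5).
P = |3|² / 10 = 9/10.

0.900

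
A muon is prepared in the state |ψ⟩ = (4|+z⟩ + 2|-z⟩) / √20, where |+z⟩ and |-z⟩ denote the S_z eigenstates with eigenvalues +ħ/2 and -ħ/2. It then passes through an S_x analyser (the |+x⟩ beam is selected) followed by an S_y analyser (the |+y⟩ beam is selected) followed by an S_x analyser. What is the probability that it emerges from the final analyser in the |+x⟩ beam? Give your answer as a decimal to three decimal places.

First analyser (S_x): P(|+x⟩) = |⟨+x|ψ⟩|² = 36/40.
After stage 1 the state is |+x⟩; P(|+y⟩) = |⟨+y|+x⟩|² = 1/2.
After stage 2 the state is |+y⟩; P(|+x⟩) = |⟨+x|+y⟩|² = 1/2.
Joint probability = 36/40 × 1/2 × 1/2 = 0.225.

0.225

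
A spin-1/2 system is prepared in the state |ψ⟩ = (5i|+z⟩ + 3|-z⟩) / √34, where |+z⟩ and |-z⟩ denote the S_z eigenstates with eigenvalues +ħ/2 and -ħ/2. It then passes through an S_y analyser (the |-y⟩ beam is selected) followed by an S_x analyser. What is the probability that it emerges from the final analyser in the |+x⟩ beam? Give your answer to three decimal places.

0.471

First analyser (S_y): P(|-y⟩) = |⟨-y|ψ⟩|² = 64/68.
After stage 1 the state is |-y⟩; P(|+x⟩) = |⟨+x|-y⟩|² = 1/2.
Joint probability = 64/68 × 1/2 = 0.471.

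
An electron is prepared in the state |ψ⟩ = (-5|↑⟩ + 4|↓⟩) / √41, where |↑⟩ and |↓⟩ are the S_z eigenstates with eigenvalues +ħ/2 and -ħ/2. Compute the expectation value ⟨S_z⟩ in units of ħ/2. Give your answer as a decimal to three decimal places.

⟨σ_z⟩ = |a|² - |b|² divided by |a|²+|b|², with a, b the |↑⟩, |↓⟩ amplitudes.
= (25 - 16)/41 = 9/41.
⟨S_z⟩ = (ħ/2)·⟨σ_z⟩.

0.220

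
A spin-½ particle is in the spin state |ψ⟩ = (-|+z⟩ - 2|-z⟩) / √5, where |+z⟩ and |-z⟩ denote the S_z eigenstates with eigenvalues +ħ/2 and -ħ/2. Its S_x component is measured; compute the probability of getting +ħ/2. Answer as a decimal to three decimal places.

|+x⟩ = (|+z⟩ + |-z⟩)/√2, so ⟨+x|ψ⟩ = (-3) / (√2·√5).
P = |-3|² / 10 = 9/10.

0.900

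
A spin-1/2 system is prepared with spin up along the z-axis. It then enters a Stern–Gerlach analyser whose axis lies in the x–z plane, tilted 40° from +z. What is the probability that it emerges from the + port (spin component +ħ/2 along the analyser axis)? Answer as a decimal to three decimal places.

For spin-½, the probability of finding spin-up along an axis at angle θ to the initial spin direction is cos²(θ/2); spin-down is sin²(θ/2).
θ = 40°, so P = cos²(20°) ≈ 0.883.

0.883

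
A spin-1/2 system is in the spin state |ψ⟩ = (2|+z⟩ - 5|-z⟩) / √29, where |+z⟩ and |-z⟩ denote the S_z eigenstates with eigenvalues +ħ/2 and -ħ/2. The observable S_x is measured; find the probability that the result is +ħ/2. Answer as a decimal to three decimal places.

0.155

|+x⟩ = (|+z⟩ + |-z⟩)/√2, so ⟨+x|ψ⟩ = (-3) / (√2·√29).
P = |-3|² / 58 = 9/58.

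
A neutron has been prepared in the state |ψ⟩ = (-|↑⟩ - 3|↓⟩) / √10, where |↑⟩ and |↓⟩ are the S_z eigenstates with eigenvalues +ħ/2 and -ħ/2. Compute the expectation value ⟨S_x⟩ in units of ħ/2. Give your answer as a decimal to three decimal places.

0.600

⟨σ_x⟩ = 2 Re(a* b)/(|a|²+|b|²) with a = -1, b = -3.
a* b = 3, so ⟨σ_x⟩ = 6/10.
⟨S_x⟩ = (ħ/2)·⟨σ_x⟩.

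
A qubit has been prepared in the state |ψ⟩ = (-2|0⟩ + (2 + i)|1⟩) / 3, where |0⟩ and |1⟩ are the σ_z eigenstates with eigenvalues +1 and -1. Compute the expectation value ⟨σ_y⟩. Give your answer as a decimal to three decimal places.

⟨σ_y⟩ = 2 Im(a* b)/(|a|²+|b|²) with a = -2, b = (2 + i).
a* b = (-4 - 2i), so ⟨σ_y⟩ = -4/9.

-0.444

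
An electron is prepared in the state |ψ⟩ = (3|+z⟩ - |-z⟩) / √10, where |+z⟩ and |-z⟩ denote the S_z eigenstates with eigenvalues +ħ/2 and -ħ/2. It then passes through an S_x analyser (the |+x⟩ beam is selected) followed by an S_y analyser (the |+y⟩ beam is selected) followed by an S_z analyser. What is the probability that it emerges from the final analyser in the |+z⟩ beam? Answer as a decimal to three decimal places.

First analyser (S_x): P(|+x⟩) = |⟨+x|ψ⟩|² = 4/20.
After stage 1 the state is |+x⟩; P(|+y⟩) = |⟨+y|+x⟩|² = 1/2.
After stage 2 the state is |+y⟩; P(|+z⟩) = |⟨+z|+y⟩|² = 1/2.
Joint probability = 4/20 × 1/2 × 1/2 = 0.050.

0.050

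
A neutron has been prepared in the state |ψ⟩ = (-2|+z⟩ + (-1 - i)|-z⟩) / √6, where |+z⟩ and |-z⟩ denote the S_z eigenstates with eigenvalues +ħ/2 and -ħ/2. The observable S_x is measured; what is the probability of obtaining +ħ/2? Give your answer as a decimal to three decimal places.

0.833

|+x⟩ = (|+z⟩ + |-z⟩)/√2, so ⟨+x|ψ⟩ = (-3 - i) / (√2·√6).
P = |-3 - i|² / 12 = 10/12.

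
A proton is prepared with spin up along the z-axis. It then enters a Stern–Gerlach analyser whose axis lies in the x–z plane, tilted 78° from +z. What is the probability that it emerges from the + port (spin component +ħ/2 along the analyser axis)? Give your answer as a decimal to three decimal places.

0.604

For spin-½, the probability of finding spin-up along an axis at angle θ to the initial spin direction is cos²(θ/2); spin-down is sin²(θ/2).
θ = 78°, so P = cos²(39°) ≈ 0.604.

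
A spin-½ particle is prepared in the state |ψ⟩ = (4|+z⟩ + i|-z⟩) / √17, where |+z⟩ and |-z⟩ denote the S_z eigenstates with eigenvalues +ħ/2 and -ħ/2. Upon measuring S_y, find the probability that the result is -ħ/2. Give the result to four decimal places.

|-y⟩ = (|+z⟩ - i|-z⟩)/√2, so ⟨-y|ψ⟩ = (3) / (√2·√17).
P = |3|² / 34 = 9/34.

0.2647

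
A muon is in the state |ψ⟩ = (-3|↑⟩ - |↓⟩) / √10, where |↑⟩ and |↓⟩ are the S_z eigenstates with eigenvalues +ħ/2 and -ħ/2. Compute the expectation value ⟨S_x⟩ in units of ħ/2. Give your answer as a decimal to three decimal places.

⟨σ_x⟩ = 2 Re(a* b)/(|a|²+|b|²) with a = -3, b = -1.
a* b = 3, so ⟨σ_x⟩ = 6/10.
⟨S_x⟩ = (ħ/2)·⟨σ_x⟩.

0.600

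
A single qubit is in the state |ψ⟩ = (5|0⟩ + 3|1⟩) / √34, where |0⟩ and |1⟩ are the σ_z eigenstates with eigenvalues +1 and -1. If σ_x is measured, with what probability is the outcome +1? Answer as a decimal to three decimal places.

|+x⟩ = (|0⟩ + |1⟩)/√2, so ⟨+x|ψ⟩ = (8) / (√2·√34).
P = |8|² / 68 = 64/68.

0.941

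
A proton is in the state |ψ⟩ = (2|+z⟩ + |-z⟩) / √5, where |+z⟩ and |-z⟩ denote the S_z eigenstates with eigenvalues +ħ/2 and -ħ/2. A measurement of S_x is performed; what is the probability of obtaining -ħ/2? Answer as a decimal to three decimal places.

|-x⟩ = (|+z⟩ - |-z⟩)/√2, so ⟨-x|ψ⟩ = (1) / (√2·√5).
P = |1|² / 10 = 1/10.

0.100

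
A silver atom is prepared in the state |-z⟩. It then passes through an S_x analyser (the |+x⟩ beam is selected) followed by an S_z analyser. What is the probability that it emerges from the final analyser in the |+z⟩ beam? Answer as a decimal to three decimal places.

First analyser (S_x): from |-z⟩, P(|+x⟩) = 1/2.
After stage 1 the state is |+x⟩; P(|+z⟩) = |⟨+z|+x⟩|² = 1/2.
Joint probability = 1/2 × 1/2 = 0.250.

0.250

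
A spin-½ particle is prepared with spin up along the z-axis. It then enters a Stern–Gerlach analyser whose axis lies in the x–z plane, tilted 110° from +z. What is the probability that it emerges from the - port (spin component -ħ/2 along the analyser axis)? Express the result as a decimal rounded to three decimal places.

For spin-½, the probability of finding spin-up along an axis at angle θ to the initial spin direction is cos²(θ/2); spin-down is sin²(θ/2).
θ = 110°, so P = sin²(55°) ≈ 0.671.

0.671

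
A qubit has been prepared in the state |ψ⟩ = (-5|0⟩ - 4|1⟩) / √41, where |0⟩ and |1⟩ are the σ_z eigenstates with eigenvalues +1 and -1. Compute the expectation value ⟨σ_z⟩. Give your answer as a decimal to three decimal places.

0.220

⟨σ_z⟩ = |a|² - |b|² divided by |a|²+|b|², with a, b the |0⟩, |1⟩ amplitudes.
= (25 - 16)/41 = 9/41.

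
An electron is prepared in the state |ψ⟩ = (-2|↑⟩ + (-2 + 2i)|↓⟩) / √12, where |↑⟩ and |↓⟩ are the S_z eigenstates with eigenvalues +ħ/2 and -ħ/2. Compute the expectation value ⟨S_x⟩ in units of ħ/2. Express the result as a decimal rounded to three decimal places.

0.667

⟨σ_x⟩ = 2 Re(a* b)/(|a|²+|b|²) with a = -2, b = (-2 + 2i).
a* b = (4 - 4i), so ⟨σ_x⟩ = 8/12.
⟨S_x⟩ = (ħ/2)·⟨σ_x⟩.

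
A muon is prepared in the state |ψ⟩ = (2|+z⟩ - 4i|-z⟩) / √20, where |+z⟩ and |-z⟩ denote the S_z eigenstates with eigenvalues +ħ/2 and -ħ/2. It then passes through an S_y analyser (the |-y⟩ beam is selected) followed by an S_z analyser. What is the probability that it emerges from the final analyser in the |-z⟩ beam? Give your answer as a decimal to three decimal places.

First analyser (S_y): P(|-y⟩) = |⟨-y|ψ⟩|² = 36/40.
After stage 1 the state is |-y⟩; P(|-z⟩) = |⟨-z|-y⟩|² = 1/2.
Joint probability = 36/40 × 1/2 = 0.450.

0.450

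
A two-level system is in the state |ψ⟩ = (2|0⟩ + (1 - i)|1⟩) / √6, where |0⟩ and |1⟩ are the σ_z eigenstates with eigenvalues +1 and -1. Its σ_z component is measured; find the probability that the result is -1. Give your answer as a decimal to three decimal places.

The -1 outcome corresponds to |1⟩. Its amplitude in |ψ⟩ is (1 - i)/√6.
P = |1 - i|² / 6 = 2/6.

0.333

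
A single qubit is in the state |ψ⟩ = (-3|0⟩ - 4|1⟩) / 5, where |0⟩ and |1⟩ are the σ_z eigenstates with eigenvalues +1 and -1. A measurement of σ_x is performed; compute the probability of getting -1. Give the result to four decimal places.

|-x⟩ = (|0⟩ - |1⟩)/√2, so ⟨-x|ψ⟩ = (1) / (√2·5).
P = |1|² / 50 = 1/50.

0.0200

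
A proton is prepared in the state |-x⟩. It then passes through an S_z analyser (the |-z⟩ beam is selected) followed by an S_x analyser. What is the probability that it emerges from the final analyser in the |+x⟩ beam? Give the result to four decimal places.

First analyser (S_z): from |-x⟩, P(|-z⟩) = 1/2.
After stage 1 the state is |-z⟩; P(|+x⟩) = |⟨+x|-z⟩|² = 1/2.
Joint probability = 1/2 × 1/2 = 0.2500.

0.2500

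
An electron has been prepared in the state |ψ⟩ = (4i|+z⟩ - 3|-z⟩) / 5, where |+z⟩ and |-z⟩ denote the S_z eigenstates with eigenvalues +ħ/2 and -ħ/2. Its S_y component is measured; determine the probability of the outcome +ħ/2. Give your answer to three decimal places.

0.980

|+y⟩ = (|+z⟩ + i|-z⟩)/√2, so ⟨+y|ψ⟩ = (7i) / (√2·5).
P = |7i|² / 50 = 49/50.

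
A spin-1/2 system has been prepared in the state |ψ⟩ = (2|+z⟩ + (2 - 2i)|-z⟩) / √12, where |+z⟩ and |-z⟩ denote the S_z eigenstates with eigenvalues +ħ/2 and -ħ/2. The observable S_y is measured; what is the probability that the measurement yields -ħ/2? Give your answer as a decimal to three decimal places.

|-y⟩ = (|+z⟩ - i|-z⟩)/√2, so ⟨-y|ψ⟩ = (4 + 2i) / (√2·√12).
P = |4 + 2i|² / 24 = 20/24.

0.833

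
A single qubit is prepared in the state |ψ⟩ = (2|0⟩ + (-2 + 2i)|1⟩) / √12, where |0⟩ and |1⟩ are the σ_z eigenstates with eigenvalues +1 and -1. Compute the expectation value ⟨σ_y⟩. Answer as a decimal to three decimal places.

0.667

⟨σ_y⟩ = 2 Im(a* b)/(|a|²+|b|²) with a = 2, b = (-2 + 2i).
a* b = (-4 + 4i), so ⟨σ_y⟩ = 8/12.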